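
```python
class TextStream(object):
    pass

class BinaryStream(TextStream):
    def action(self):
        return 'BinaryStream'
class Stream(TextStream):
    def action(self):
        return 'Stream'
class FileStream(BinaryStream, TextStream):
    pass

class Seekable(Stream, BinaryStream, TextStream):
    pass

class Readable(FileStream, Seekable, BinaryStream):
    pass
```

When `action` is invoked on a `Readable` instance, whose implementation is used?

L[Readable] = Readable + merge(L[FileStream], L[Seekable], L[BinaryStream], [FileStream Seekable BinaryStream])
  take FileStream:  [FileStream BinaryStream TextStream object] + [Seekable Stream BinaryStream TextStream object] + [BinaryStream TextStream object] + [FileStream Seekable BinaryStream]
  take Seekable:  [BinaryStream TextStream object] + [Seekable Stream BinaryStream TextStream object] + [BinaryStream TextStream object] + [Seekable BinaryStream]
  take Stream:  [BinaryStream TextStream object] + [Stream BinaryStream TextStream object] + [BinaryStream TextStream object] + [BinaryStream]
  take BinaryStream:  [BinaryStream TextStream object] + [BinaryStream TextStream object] + [BinaryStream TextStream object] + [BinaryStream]
  take TextStream:  [TextStream object] + [TextStream object] + [TextStream object]
  take object:  [object] + [object] + [object]
MRO: Readable FileStream Seekable Stream BinaryStream TextStream object
action is defined in: BinaryStream, Stream. First along the MRO is Stream.

Stream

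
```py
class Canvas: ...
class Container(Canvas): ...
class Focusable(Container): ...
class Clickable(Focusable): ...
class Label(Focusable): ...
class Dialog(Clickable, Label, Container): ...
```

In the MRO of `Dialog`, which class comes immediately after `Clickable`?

Label

L[Dialog] = Dialog + merge(L[Clickable], L[Label], L[Container], [Clickable Label Container])
  take Clickable:  [Clickable Focusable Container Canvas object] + [Label Focusable Container Canvas object] + [Container Canvas object] + [Clickable Label Container]
  take Label:  [Focusable Container Canvas object] + [Label Focusable Container Canvas object] + [Container Canvas object] + [Label Container]
  take Focusable:  [Focusable Container Canvas object] + [Focusable Container Canvas object] + [Container Canvas object] + [Container]
  take Container:  [Container Canvas object] + [Container Canvas object] + [Container Canvas object] + [Container]
  take Canvas:  [Canvas object] + [Canvas object] + [Canvas object]
  take object:  [object] + [object] + [object]
MRO: Dialog Clickable Label Focusable Container Canvas object
Clickable is at position 1; next is Label.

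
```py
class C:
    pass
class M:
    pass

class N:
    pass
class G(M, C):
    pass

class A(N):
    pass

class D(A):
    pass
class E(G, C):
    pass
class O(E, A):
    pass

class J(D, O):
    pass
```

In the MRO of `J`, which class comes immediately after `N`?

L[J] = J + merge(L[D], L[O], [D O])
  take D:  [D A N object] + [O E G M C A N object] + [D O]
  take O:  [A N object] + [O E G M C A N object] + [O]
  take E:  [A N object] + [E G M C A N object]
  take G:  [A N object] + [G M C A N object]
  take M:  [A N object] + [M C A N object]
  take C:  [A N object] + [C A N object]
  take A:  [A N object] + [A N object]
  take N:  [N object] + [N object]
  take object:  [object] + [object]
MRO: J D O E G M C A N object
N is at position 8; next is object.

object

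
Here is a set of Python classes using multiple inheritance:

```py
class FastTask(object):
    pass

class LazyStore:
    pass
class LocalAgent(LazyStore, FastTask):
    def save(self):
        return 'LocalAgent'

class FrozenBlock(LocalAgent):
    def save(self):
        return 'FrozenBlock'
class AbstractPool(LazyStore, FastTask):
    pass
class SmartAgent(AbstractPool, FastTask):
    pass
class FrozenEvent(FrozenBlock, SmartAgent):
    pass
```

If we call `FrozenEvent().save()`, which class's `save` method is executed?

L[FrozenEvent] = FrozenEvent + merge(L[FrozenBlock], L[SmartAgent], [FrozenBlock SmartAgent])
  take FrozenBlock:  [FrozenBlock LocalAgent LazyStore FastTask object] + [SmartAgent AbstractPool LazyStore FastTask object] + [FrozenBlock SmartAgent]
  take LocalAgent:  [LocalAgent LazyStore FastTask object] + [SmartAgent AbstractPool LazyStore FastTask object] + [SmartAgent]
  take SmartAgent:  [LazyStore FastTask object] + [SmartAgent AbstractPool LazyStore FastTask object] + [SmartAgent]
  take AbstractPool:  [LazyStore FastTask object] + [AbstractPool LazyStore FastTask object]
  take LazyStore:  [LazyStore FastTask object] + [LazyStore FastTask object]
  take FastTask:  [FastTask object] + [FastTask object]
  take object:  [object] + [object]
MRO: FrozenEvent FrozenBlock LocalAgent SmartAgent AbstractPool LazyStore FastTask object
save is defined in: FrozenBlock, LocalAgent. First along the MRO is FrozenBlock.

FrozenBlock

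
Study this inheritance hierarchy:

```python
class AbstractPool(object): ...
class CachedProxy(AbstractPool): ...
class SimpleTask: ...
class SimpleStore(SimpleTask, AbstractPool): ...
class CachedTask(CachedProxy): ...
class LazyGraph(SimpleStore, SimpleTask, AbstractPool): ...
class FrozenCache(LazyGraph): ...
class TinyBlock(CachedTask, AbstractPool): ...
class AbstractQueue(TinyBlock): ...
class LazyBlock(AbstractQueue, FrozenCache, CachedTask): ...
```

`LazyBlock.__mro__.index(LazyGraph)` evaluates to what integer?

L[LazyBlock] = LazyBlock + merge(L[AbstractQueue], L[FrozenCache], L[CachedTask], [AbstractQueue FrozenCache CachedTask])
  take AbstractQueue:  [AbstractQueue TinyBlock CachedTask CachedProxy AbstractPool object] + [FrozenCache LazyGraph SimpleStore SimpleTask AbstractPool object] + [CachedTask CachedProxy AbstractPool object] + [AbstractQueue FrozenCache CachedTask]
  take TinyBlock:  [TinyBlock CachedTask CachedProxy AbstractPool object] + [FrozenCache LazyGraph SimpleStore SimpleTask AbstractPool object] + [CachedTask CachedProxy AbstractPool object] + [FrozenCache CachedTask]
  take FrozenCache:  [CachedTask CachedProxy AbstractPool object] + [FrozenCache LazyGraph SimpleStore SimpleTask AbstractPool object] + [CachedTask CachedProxy AbstractPool object] + [FrozenCache CachedTask]
  take CachedTask:  [CachedTask CachedProxy AbstractPool object] + [LazyGraph SimpleStore SimpleTask AbstractPool object] + [CachedTask CachedProxy AbstractPool object] + [CachedTask]
  take CachedProxy:  [CachedProxy AbstractPool object] + [LazyGraph SimpleStore SimpleTask AbstractPool object] + [CachedProxy AbstractPool object]
  take LazyGraph:  [AbstractPool object] + [LazyGraph SimpleStore SimpleTask AbstractPool object] + [AbstractPool object]
  take SimpleStore:  [AbstractPool object] + [SimpleStore SimpleTask AbstractPool object] + [AbstractPool object]
  take SimpleTask:  [AbstractPool object] + [SimpleTask AbstractPool object] + [AbstractPool object]
  take AbstractPool:  [AbstractPool object] + [AbstractPool object] + [AbstractPool object]
  take object:  [object] + [object] + [object]
MRO: LazyBlock AbstractQueue TinyBlock FrozenCache CachedTask CachedProxy LazyGraph SimpleStore SimpleTask AbstractPool object
LazyGraph sits at index 6.

6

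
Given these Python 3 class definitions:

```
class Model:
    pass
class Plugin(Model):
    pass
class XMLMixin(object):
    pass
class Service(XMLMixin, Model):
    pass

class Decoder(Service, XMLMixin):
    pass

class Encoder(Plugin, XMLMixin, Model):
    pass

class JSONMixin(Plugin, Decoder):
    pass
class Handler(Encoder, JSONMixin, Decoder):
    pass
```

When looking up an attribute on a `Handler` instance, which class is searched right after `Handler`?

L[Handler] = Handler + merge(L[Encoder], L[JSONMixin], L[Decoder], [Encoder JSONMixin Decoder])
  take Encoder:  [Encoder Plugin XMLMixin Model object] + [JSONMixin Plugin Decoder Service XMLMixin Model object] + [Decoder Service XMLMixin Model object] + [Encoder JSONMixin Decoder]
  take JSONMixin:  [Plugin XMLMixin Model object] + [JSONMixin Plugin Decoder Service XMLMixin Model object] + [Decoder Service XMLMixin Model object] + [JSONMixin Decoder]
  take Plugin:  [Plugin XMLMixin Model object] + [Plugin Decoder Service XMLMixin Model object] + [Decoder Service XMLMixin Model object] + [Decoder]
  take Decoder:  [XMLMixin Model object] + [Decoder Service XMLMixin Model object] + [Decoder Service XMLMixin Model object] + [Decoder]
  take Service:  [XMLMixin Model object] + [Service XMLMixin Model object] + [Service XMLMixin Model object]
  take XMLMixin:  [XMLMixin Model object] + [XMLMixin Model object] + [XMLMixin Model object]
  take Model:  [Model object] + [Model object] + [Model object]
  take object:  [object] + [object] + [object]
MRO: Handler Encoder JSONMixin Plugin Decoder Service XMLMixin Model object
Handler is at position 0; next is Encoder.

Encoder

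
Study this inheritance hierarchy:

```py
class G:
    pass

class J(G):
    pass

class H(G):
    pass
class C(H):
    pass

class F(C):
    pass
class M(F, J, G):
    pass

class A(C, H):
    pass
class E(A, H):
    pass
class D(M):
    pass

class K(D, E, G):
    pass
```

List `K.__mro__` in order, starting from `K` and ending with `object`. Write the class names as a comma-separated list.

K, D, M, F, E, A, C, H, J, G, object

L[K] = K + merge(L[D], L[E], L[G], [D E G])
  take D:  [D M F C H J G object] + [E A C H G object] + [G object] + [D E G]
  take M:  [M F C H J G object] + [E A C H G object] + [G object] + [E G]
  take F:  [F C H J G object] + [E A C H G object] + [G object] + [E G]
  take E:  [C H J G object] + [E A C H G object] + [G object] + [E G]
  take A:  [C H J G object] + [A C H G object] + [G object] + [G]
  take C:  [C H J G object] + [C H G object] + [G object] + [G]
  take H:  [H J G object] + [H G object] + [G object] + [G]
  take J:  [J G object] + [G object] + [G object] + [G]
  take G:  [G object] + [G object] + [G object] + [G]
  take object:  [object] + [object] + [object]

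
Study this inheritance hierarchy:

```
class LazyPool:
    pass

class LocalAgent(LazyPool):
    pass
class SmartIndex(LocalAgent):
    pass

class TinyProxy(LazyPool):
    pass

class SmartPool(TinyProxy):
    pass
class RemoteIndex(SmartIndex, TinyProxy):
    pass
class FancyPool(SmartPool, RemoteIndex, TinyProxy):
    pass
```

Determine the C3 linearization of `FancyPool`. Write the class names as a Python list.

[FancyPool, SmartPool, RemoteIndex, SmartIndex, LocalAgent, TinyProxy, LazyPool, object]

L[FancyPool] = FancyPool + merge(L[SmartPool], L[RemoteIndex], L[TinyProxy], [SmartPool RemoteIndex TinyProxy])
  take SmartPool:  [SmartPool TinyProxy LazyPool object] + [RemoteIndex SmartIndex LocalAgent TinyProxy LazyPool object] + [TinyProxy LazyPool object] + [SmartPool RemoteIndex TinyProxy]
  take RemoteIndex:  [TinyProxy LazyPool object] + [RemoteIndex SmartIndex LocalAgent TinyProxy LazyPool object] + [TinyProxy LazyPool object] + [RemoteIndex TinyProxy]
  take SmartIndex:  [TinyProxy LazyPool object] + [SmartIndex LocalAgent TinyProxy LazyPool object] + [TinyProxy LazyPool object] + [TinyProxy]
  take LocalAgent:  [TinyProxy LazyPool object] + [LocalAgent TinyProxy LazyPool object] + [TinyProxy LazyPool object] + [TinyProxy]
  take TinyProxy:  [TinyProxy LazyPool object] + [TinyProxy LazyPool object] + [TinyProxy LazyPool object] + [TinyProxy]
  take LazyPool:  [LazyPool object] + [LazyPool object] + [LazyPool object]
  take object:  [object] + [object] + [object]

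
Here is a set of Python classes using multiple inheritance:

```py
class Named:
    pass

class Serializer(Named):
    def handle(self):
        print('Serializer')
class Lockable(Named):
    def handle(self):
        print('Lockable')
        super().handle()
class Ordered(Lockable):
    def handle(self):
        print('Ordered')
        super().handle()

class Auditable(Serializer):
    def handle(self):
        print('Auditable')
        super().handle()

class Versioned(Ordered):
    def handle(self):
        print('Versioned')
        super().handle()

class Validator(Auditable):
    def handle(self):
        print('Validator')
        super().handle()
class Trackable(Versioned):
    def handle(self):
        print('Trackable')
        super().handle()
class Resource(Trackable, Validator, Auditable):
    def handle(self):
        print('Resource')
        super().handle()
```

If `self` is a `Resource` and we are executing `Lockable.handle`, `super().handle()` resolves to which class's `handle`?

Validator

L[Resource] = Resource + merge(L[Trackable], L[Validator], L[Auditable], [Trackable Validator Auditable])
  take Trackable:  [Trackable Versioned Ordered Lockable Named object] + [Validator Auditable Serializer Named object] + [Auditable Serializer Named object] + [Trackable Validator Auditable]
  take Versioned:  [Versioned Ordered Lockable Named object] + [Validator Auditable Serializer Named object] + [Auditable Serializer Named object] + [Validator Auditable]
  take Ordered:  [Ordered Lockable Named object] + [Validator Auditable Serializer Named object] + [Auditable Serializer Named object] + [Validator Auditable]
  take Lockable:  [Lockable Named object] + [Validator Auditable Serializer Named object] + [Auditable Serializer Named object] + [Validator Auditable]
  take Validator:  [Named object] + [Validator Auditable Serializer Named object] + [Auditable Serializer Named object] + [Validator Auditable]
  take Auditable:  [Named object] + [Auditable Serializer Named object] + [Auditable Serializer Named object] + [Auditable]
  take Serializer:  [Named object] + [Serializer Named object] + [Serializer Named object]
  take Named:  [Named object] + [Named object] + [Named object]
  take object:  [object] + [object] + [object]
MRO: Resource Trackable Versioned Ordered Lockable Validator Auditable Serializer Named object
super() in Lockable.handle on a Resource instance goes to the class after Lockable in Resource's MRO: Validator.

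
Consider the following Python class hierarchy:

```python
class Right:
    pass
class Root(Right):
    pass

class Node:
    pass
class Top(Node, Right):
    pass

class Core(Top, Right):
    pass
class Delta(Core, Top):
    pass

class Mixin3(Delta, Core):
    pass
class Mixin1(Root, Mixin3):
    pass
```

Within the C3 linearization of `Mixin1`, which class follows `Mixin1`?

Root

L[Mixin1] = Mixin1 + merge(L[Root], L[Mixin3], [Root Mixin3])
  take Root:  [Root Right object] + [Mixin3 Delta Core Top Node Right object] + [Root Mixin3]
  take Mixin3:  [Right object] + [Mixin3 Delta Core Top Node Right object] + [Mixin3]
  take Delta:  [Right object] + [Delta Core Top Node Right object]
  take Core:  [Right object] + [Core Top Node Right object]
  take Top:  [Right object] + [Top Node Right object]
  take Node:  [Right object] + [Node Right object]
  take Right:  [Right object] + [Right object]
  take object:  [object] + [object]
MRO: Mixin1 Root Mixin3 Delta Core Top Node Right object
Mixin1 is at position 0; next is Root.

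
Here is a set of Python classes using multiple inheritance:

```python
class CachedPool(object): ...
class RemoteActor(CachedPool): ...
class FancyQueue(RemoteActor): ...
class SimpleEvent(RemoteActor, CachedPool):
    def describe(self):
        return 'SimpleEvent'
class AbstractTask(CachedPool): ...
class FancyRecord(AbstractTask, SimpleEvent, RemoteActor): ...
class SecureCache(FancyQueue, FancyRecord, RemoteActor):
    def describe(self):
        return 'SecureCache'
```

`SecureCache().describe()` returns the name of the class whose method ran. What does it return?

L[SecureCache] = SecureCache + merge(L[FancyQueue], L[FancyRecord], L[RemoteActor], [FancyQueue FancyRecord RemoteActor])
  take FancyQueue:  [FancyQueue RemoteActor CachedPool object] + [FancyRecord AbstractTask SimpleEvent RemoteActor CachedPool object] + [RemoteActor CachedPool object] + [FancyQueue FancyRecord RemoteActor]
  take FancyRecord:  [RemoteActor CachedPool object] + [FancyRecord AbstractTask SimpleEvent RemoteActor CachedPool object] + [RemoteActor CachedPool object] + [FancyRecord RemoteActor]
  take AbstractTask:  [RemoteActor CachedPool object] + [AbstractTask SimpleEvent RemoteActor CachedPool object] + [RemoteActor CachedPool object] + [RemoteActor]
  take SimpleEvent:  [RemoteActor CachedPool object] + [SimpleEvent RemoteActor CachedPool object] + [RemoteActor CachedPool object] + [RemoteActor]
  take RemoteActor:  [RemoteActor CachedPool object] + [RemoteActor CachedPool object] + [RemoteActor CachedPool object] + [RemoteActor]
  take CachedPool:  [CachedPool object] + [CachedPool object] + [CachedPool object]
  take object:  [object] + [object] + [object]
MRO: SecureCache FancyQueue FancyRecord AbstractTask SimpleEvent RemoteActor CachedPool object
describe is defined in: SecureCache, SimpleEvent. First along the MRO is SecureCache.

SecureCache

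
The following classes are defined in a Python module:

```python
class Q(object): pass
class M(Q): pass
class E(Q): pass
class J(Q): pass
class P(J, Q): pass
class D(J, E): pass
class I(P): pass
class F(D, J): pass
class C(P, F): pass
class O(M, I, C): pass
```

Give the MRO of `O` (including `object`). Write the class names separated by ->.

L[O] = O + merge(L[M], L[I], L[C], [M I C])
  take M:  [M Q object] + [I P J Q object] + [C P F D J E Q object] + [M I C]
  take I:  [Q object] + [I P J Q object] + [C P F D J E Q object] + [I C]
  take C:  [Q object] + [P J Q object] + [C P F D J E Q object] + [C]
  take P:  [Q object] + [P J Q object] + [P F D J E Q object]
  take F:  [Q object] + [J Q object] + [F D J E Q object]
  take D:  [Q object] + [J Q object] + [D J E Q object]
  take J:  [Q object] + [J Q object] + [J E Q object]
  take E:  [Q object] + [Q object] + [E Q object]
  take Q:  [Q object] + [Q object] + [Q object]
  take object:  [object] + [object] + [object]

O -> M -> I -> C -> P -> F -> D -> J -> E -> Q -> object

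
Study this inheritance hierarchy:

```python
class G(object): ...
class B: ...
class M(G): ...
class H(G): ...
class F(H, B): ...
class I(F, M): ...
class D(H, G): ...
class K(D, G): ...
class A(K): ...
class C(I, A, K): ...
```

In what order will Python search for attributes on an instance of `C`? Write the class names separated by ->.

L[C] = C + merge(L[I], L[A], L[K], [I A K])
  take I:  [I F H M G B object] + [A K D H G object] + [K D H G object] + [I A K]
  take F:  [F H M G B object] + [A K D H G object] + [K D H G object] + [A K]
  take A:  [H M G B object] + [A K D H G object] + [K D H G object] + [A K]
  take K:  [H M G B object] + [K D H G object] + [K D H G object] + [K]
  take D:  [H M G B object] + [D H G object] + [D H G object]
  take H:  [H M G B object] + [H G object] + [H G object]
  take M:  [M G B object] + [G object] + [G object]
  take G:  [G B object] + [G object] + [G object]
  take B:  [B object] + [object] + [object]
  take object:  [object] + [object] + [object]

C -> I -> F -> A -> K -> D -> H -> M -> G -> B -> object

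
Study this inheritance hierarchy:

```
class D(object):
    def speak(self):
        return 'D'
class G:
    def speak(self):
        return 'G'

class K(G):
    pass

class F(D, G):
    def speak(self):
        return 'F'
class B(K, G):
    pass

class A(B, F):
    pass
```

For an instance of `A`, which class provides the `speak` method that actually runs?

L[A] = A + merge(L[B], L[F], [B F])
  take B:  [B K G object] + [F D G object] + [B F]
  take K:  [K G object] + [F D G object] + [F]
  take F:  [G object] + [F D G object] + [F]
  take D:  [G object] + [D G object]
  take G:  [G object] + [G object]
  take object:  [object] + [object]
MRO: A B K F D G object
speak is defined in: D, F, G. First along the MRO is F.

F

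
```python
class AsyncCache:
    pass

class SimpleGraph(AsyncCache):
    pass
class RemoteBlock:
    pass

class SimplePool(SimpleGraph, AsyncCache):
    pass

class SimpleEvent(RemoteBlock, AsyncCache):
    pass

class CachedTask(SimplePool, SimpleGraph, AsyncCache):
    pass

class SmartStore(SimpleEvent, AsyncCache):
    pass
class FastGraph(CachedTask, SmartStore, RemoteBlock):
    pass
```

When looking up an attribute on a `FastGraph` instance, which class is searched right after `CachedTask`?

SimplePool

L[FastGraph] = FastGraph + merge(L[CachedTask], L[SmartStore], L[RemoteBlock], [CachedTask SmartStore RemoteBlock])
  take CachedTask:  [CachedTask SimplePool SimpleGraph AsyncCache object] + [SmartStore SimpleEvent RemoteBlock AsyncCache object] + [RemoteBlock object] + [CachedTask SmartStore RemoteBlock]
  take SimplePool:  [SimplePool SimpleGraph AsyncCache object] + [SmartStore SimpleEvent RemoteBlock AsyncCache object] + [RemoteBlock object] + [SmartStore RemoteBlock]
  take SimpleGraph:  [SimpleGraph AsyncCache object] + [SmartStore SimpleEvent RemoteBlock AsyncCache object] + [RemoteBlock object] + [SmartStore RemoteBlock]
  take SmartStore:  [AsyncCache object] + [SmartStore SimpleEvent RemoteBlock AsyncCache object] + [RemoteBlock object] + [SmartStore RemoteBlock]
  take SimpleEvent:  [AsyncCache object] + [SimpleEvent RemoteBlock AsyncCache object] + [RemoteBlock object] + [RemoteBlock]
  take RemoteBlock:  [AsyncCache object] + [RemoteBlock AsyncCache object] + [RemoteBlock object] + [RemoteBlock]
  take AsyncCache:  [AsyncCache object] + [AsyncCache object] + [object]
  take object:  [object] + [object] + [object]
MRO: FastGraph CachedTask SimplePool SimpleGraph SmartStore SimpleEvent RemoteBlock AsyncCache object
CachedTask is at position 1; next is SimplePool.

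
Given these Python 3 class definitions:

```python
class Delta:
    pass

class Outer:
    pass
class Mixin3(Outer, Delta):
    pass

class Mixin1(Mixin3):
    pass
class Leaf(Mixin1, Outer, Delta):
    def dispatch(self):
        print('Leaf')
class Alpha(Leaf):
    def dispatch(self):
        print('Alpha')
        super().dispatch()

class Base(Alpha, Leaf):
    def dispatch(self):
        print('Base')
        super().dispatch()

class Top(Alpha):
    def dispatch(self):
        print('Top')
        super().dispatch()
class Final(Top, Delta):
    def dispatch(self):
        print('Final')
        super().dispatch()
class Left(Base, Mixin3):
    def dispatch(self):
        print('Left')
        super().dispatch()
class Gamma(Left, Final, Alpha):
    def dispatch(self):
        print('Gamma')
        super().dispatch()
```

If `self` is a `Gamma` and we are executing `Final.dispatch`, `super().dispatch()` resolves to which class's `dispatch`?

L[Gamma] = Gamma + merge(L[Left], L[Final], L[Alpha], [Left Final Alpha])
  take Left:  [Left Base Alpha Leaf Mixin1 Mixin3 Outer Delta object] + [Final Top Alpha Leaf Mixin1 Mixin3 Outer Delta object] + [Alpha Leaf Mixin1 Mixin3 Outer Delta object] + [Left Final Alpha]
  take Base:  [Base Alpha Leaf Mixin1 Mixin3 Outer Delta object] + [Final Top Alpha Leaf Mixin1 Mixin3 Outer Delta object] + [Alpha Leaf Mixin1 Mixin3 Outer Delta object] + [Final Alpha]
  take Final:  [Alpha Leaf Mixin1 Mixin3 Outer Delta object] + [Final Top Alpha Leaf Mixin1 Mixin3 Outer Delta object] + [Alpha Leaf Mixin1 Mixin3 Outer Delta object] + [Final Alpha]
  take Top:  [Alpha Leaf Mixin1 Mixin3 Outer Delta object] + [Top Alpha Leaf Mixin1 Mixin3 Outer Delta object] + [Alpha Leaf Mixin1 Mixin3 Outer Delta object] + [Alpha]
  take Alpha:  [Alpha Leaf Mixin1 Mixin3 Outer Delta object] + [Alpha Leaf Mixin1 Mixin3 Outer Delta object] + [Alpha Leaf Mixin1 Mixin3 Outer Delta object] + [Alpha]
  take Leaf:  [Leaf Mixin1 Mixin3 Outer Delta object] + [Leaf Mixin1 Mixin3 Outer Delta object] + [Leaf Mixin1 Mixin3 Outer Delta object]
  take Mixin1:  [Mixin1 Mixin3 Outer Delta object] + [Mixin1 Mixin3 Outer Delta object] + [Mixin1 Mixin3 Outer Delta object]
  take Mixin3:  [Mixin3 Outer Delta object] + [Mixin3 Outer Delta object] + [Mixin3 Outer Delta object]
  take Outer:  [Outer Delta object] + [Outer Delta object] + [Outer Delta object]
  take Delta:  [Delta object] + [Delta object] + [Delta object]
  take object:  [object] + [object] + [object]
MRO: Gamma Left Base Final Top Alpha Leaf Mixin1 Mixin3 Outer Delta object
super() in Final.dispatch on a Gamma instance goes to the class after Final in Gamma's MRO: Top.

Top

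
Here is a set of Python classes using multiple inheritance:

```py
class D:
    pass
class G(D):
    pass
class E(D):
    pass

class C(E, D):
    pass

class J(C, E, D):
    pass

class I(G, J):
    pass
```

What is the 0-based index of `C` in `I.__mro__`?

3

L[I] = I + merge(L[G], L[J], [G J])
  take G:  [G D object] + [J C E D object] + [G J]
  take J:  [D object] + [J C E D object] + [J]
  take C:  [D object] + [C E D object]
  take E:  [D object] + [E D object]
  take D:  [D object] + [D object]
  take object:  [object] + [object]
MRO: I G J C E D object
C sits at index 3.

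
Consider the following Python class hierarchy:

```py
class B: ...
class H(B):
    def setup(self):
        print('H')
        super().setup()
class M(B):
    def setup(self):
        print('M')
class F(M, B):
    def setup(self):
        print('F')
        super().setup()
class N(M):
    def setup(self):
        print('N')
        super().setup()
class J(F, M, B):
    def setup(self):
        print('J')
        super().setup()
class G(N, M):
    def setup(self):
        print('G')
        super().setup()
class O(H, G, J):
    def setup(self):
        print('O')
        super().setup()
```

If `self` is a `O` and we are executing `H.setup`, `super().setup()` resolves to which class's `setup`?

G

L[O] = O + merge(L[H], L[G], L[J], [H G J])
  take H:  [H B object] + [G N M B object] + [J F M B object] + [H G J]
  take G:  [B object] + [G N M B object] + [J F M B object] + [G J]
  take N:  [B object] + [N M B object] + [J F M B object] + [J]
  take J:  [B object] + [M B object] + [J F M B object] + [J]
  take F:  [B object] + [M B object] + [F M B object]
  take M:  [B object] + [M B object] + [M B object]
  take B:  [B object] + [B object] + [B object]
  take object:  [object] + [object] + [object]
MRO: O H G N J F M B object
super() in H.setup on a O instance goes to the class after H in O's MRO: G.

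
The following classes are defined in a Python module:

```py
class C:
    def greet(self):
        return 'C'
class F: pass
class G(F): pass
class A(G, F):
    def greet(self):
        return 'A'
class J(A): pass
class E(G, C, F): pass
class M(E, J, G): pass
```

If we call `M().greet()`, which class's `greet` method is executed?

L[M] = M + merge(L[E], L[J], L[G], [E J G])
  take E:  [E G C F object] + [J A G F object] + [G F object] + [E J G]
  take J:  [G C F object] + [J A G F object] + [G F object] + [J G]
  take A:  [G C F object] + [A G F object] + [G F object] + [G]
  take G:  [G C F object] + [G F object] + [G F object] + [G]
  take C:  [C F object] + [F object] + [F object]
  take F:  [F object] + [F object] + [F object]
  take object:  [object] + [object] + [object]
MRO: M E J A G C F object
greet is defined in: A, C. First along the MRO is A.

A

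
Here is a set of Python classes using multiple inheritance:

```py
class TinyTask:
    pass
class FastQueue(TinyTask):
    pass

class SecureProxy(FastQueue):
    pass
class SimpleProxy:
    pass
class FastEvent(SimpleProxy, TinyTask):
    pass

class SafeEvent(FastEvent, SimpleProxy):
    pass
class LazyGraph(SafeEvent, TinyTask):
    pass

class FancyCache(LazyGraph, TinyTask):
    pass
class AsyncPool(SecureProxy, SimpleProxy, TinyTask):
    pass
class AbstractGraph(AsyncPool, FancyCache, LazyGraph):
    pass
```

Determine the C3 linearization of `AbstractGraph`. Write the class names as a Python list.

L[AbstractGraph] = AbstractGraph + merge(L[AsyncPool], L[FancyCache], L[LazyGraph], [AsyncPool FancyCache LazyGraph])
  take AsyncPool:  [AsyncPool SecureProxy FastQueue SimpleProxy TinyTask object] + [FancyCache LazyGraph SafeEvent FastEvent SimpleProxy TinyTask object] + [LazyGraph SafeEvent FastEvent SimpleProxy TinyTask object] + [AsyncPool FancyCache LazyGraph]
  take SecureProxy:  [SecureProxy FastQueue SimpleProxy TinyTask object] + [FancyCache LazyGraph SafeEvent FastEvent SimpleProxy TinyTask object] + [LazyGraph SafeEvent FastEvent SimpleProxy TinyTask object] + [FancyCache LazyGraph]
  take FastQueue:  [FastQueue SimpleProxy TinyTask object] + [FancyCache LazyGraph SafeEvent FastEvent SimpleProxy TinyTask object] + [LazyGraph SafeEvent FastEvent SimpleProxy TinyTask object] + [FancyCache LazyGraph]
  take FancyCache:  [SimpleProxy TinyTask object] + [FancyCache LazyGraph SafeEvent FastEvent SimpleProxy TinyTask object] + [LazyGraph SafeEvent FastEvent SimpleProxy TinyTask object] + [FancyCache LazyGraph]
  take LazyGraph:  [SimpleProxy TinyTask object] + [LazyGraph SafeEvent FastEvent SimpleProxy TinyTask object] + [LazyGraph SafeEvent FastEvent SimpleProxy TinyTask object] + [LazyGraph]
  take SafeEvent:  [SimpleProxy TinyTask object] + [SafeEvent FastEvent SimpleProxy TinyTask object] + [SafeEvent FastEvent SimpleProxy TinyTask object]
  take FastEvent:  [SimpleProxy TinyTask object] + [FastEvent SimpleProxy TinyTask object] + [FastEvent SimpleProxy TinyTask object]
  take SimpleProxy:  [SimpleProxy TinyTask object] + [SimpleProxy TinyTask object] + [SimpleProxy TinyTask object]
  take TinyTask:  [TinyTask object] + [TinyTask object] + [TinyTask object]
  take object:  [object] + [object] + [object]

[AbstractGraph, AsyncPool, SecureProxy, FastQueue, FancyCache, LazyGraph, SafeEvent, FastEvent, SimpleProxy, TinyTask, object]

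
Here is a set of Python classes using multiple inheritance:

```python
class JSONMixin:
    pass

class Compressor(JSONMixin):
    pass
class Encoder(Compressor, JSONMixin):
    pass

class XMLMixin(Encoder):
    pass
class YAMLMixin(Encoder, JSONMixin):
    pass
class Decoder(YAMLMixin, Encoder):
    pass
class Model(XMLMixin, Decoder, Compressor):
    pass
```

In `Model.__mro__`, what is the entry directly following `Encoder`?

Compressor

L[Model] = Model + merge(L[XMLMixin], L[Decoder], L[Compressor], [XMLMixin Decoder Compressor])
  take XMLMixin:  [XMLMixin Encoder Compressor JSONMixin object] + [Decoder YAMLMixin Encoder Compressor JSONMixin object] + [Compressor JSONMixin object] + [XMLMixin Decoder Compressor]
  take Decoder:  [Encoder Compressor JSONMixin object] + [Decoder YAMLMixin Encoder Compressor JSONMixin object] + [Compressor JSONMixin object] + [Decoder Compressor]
  take YAMLMixin:  [Encoder Compressor JSONMixin object] + [YAMLMixin Encoder Compressor JSONMixin object] + [Compressor JSONMixin object] + [Compressor]
  take Encoder:  [Encoder Compressor JSONMixin object] + [Encoder Compressor JSONMixin object] + [Compressor JSONMixin object] + [Compressor]
  take Compressor:  [Compressor JSONMixin object] + [Compressor JSONMixin object] + [Compressor JSONMixin object] + [Compressor]
  take JSONMixin:  [JSONMixin object] + [JSONMixin object] + [JSONMixin object]
  take object:  [object] + [object] + [object]
MRO: Model XMLMixin Decoder YAMLMixin Encoder Compressor JSONMixin object
Encoder is at position 4; next is Compressor.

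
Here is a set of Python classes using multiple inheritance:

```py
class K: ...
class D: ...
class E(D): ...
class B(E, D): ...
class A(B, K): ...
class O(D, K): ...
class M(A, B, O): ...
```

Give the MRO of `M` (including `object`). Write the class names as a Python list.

[M, A, B, E, O, D, K, object]

L[M] = M + merge(L[A], L[B], L[O], [A B O])
  take A:  [A B E D K object] + [B E D object] + [O D K object] + [A B O]
  take B:  [B E D K object] + [B E D object] + [O D K object] + [B O]
  take E:  [E D K object] + [E D object] + [O D K object] + [O]
  take O:  [D K object] + [D object] + [O D K object] + [O]
  take D:  [D K object] + [D object] + [D K object]
  take K:  [K object] + [object] + [K object]
  take object:  [object] + [object] + [object]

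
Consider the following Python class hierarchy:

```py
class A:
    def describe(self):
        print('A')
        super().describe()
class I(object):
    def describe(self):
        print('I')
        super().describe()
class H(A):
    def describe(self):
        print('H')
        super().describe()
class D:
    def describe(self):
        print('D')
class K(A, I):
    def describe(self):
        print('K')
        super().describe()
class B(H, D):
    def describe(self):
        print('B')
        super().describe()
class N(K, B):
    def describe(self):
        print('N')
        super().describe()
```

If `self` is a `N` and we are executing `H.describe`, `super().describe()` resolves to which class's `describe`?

A

L[N] = N + merge(L[K], L[B], [K B])
  take K:  [K A I object] + [B H A D object] + [K B]
  take B:  [A I object] + [B H A D object] + [B]
  take H:  [A I object] + [H A D object]
  take A:  [A I object] + [A D object]
  take I:  [I object] + [D object]
  take D:  [object] + [D object]
  take object:  [object] + [object]
MRO: N K B H A I D object
super() in H.describe on a N instance goes to the class after H in N's MRO: A.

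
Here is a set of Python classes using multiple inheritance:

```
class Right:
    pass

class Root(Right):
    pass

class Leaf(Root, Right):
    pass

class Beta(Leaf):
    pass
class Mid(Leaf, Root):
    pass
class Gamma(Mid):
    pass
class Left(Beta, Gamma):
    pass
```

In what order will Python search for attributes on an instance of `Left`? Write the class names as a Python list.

L[Left] = Left + merge(L[Beta], L[Gamma], [Beta Gamma])
  take Beta:  [Beta Leaf Root Right object] + [Gamma Mid Leaf Root Right object] + [Beta Gamma]
  take Gamma:  [Leaf Root Right object] + [Gamma Mid Leaf Root Right object] + [Gamma]
  take Mid:  [Leaf Root Right object] + [Mid Leaf Root Right object]
  take Leaf:  [Leaf Root Right object] + [Leaf Root Right object]
  take Root:  [Root Right object] + [Root Right object]
  take Right:  [Right object] + [Right object]
  take object:  [object] + [object]

[Left, Beta, Gamma, Mid, Leaf, Root, Right, object]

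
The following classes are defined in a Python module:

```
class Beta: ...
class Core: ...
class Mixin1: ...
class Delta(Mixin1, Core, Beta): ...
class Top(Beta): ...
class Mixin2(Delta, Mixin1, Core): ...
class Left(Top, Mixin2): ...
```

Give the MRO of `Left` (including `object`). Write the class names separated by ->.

L[Left] = Left + merge(L[Top], L[Mixin2], [Top Mixin2])
  take Top:  [Top Beta object] + [Mixin2 Delta Mixin1 Core Beta object] + [Top Mixin2]
  take Mixin2:  [Beta object] + [Mixin2 Delta Mixin1 Core Beta object] + [Mixin2]
  take Delta:  [Beta object] + [Delta Mixin1 Core Beta object]
  take Mixin1:  [Beta object] + [Mixin1 Core Beta object]
  take Core:  [Beta object] + [Core Beta object]
  take Beta:  [Beta object] + [Beta object]
  take object:  [object] + [object]

Left -> Top -> Mixin2 -> Delta -> Mixin1 -> Core -> Beta -> object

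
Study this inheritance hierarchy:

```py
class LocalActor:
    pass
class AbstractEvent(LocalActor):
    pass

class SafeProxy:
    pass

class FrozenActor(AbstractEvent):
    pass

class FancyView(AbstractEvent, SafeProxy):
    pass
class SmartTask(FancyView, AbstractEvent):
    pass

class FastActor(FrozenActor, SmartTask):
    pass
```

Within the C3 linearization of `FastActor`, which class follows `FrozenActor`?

L[FastActor] = FastActor + merge(L[FrozenActor], L[SmartTask], [FrozenActor SmartTask])
  take FrozenActor:  [FrozenActor AbstractEvent LocalActor object] + [SmartTask FancyView AbstractEvent LocalActor SafeProxy object] + [FrozenActor SmartTask]
  take SmartTask:  [AbstractEvent LocalActor object] + [SmartTask FancyView AbstractEvent LocalActor SafeProxy object] + [SmartTask]
  take FancyView:  [AbstractEvent LocalActor object] + [FancyView AbstractEvent LocalActor SafeProxy object]
  take AbstractEvent:  [AbstractEvent LocalActor object] + [AbstractEvent LocalActor SafeProxy object]
  take LocalActor:  [LocalActor object] + [LocalActor SafeProxy object]
  take SafeProxy:  [object] + [SafeProxy object]
  take object:  [object] + [object]
MRO: FastActor FrozenActor SmartTask FancyView AbstractEvent LocalActor SafeProxy object
FrozenActor is at position 1; next is SmartTask.

SmartTask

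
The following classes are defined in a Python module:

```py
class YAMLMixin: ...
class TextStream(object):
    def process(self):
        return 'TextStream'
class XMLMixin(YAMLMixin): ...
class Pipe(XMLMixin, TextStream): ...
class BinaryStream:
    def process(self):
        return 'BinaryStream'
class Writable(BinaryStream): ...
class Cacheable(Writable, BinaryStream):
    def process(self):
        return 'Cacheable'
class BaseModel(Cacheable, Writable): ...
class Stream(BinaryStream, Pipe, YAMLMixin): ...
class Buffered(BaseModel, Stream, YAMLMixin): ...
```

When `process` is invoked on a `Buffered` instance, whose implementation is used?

Cacheable

L[Buffered] = Buffered + merge(L[BaseModel], L[Stream], L[YAMLMixin], [BaseModel Stream YAMLMixin])
  take BaseModel:  [BaseModel Cacheable Writable BinaryStream object] + [Stream BinaryStream Pipe XMLMixin YAMLMixin TextStream object] + [YAMLMixin object] + [BaseModel Stream YAMLMixin]
  take Cacheable:  [Cacheable Writable BinaryStream object] + [Stream BinaryStream Pipe XMLMixin YAMLMixin TextStream object] + [YAMLMixin object] + [Stream YAMLMixin]
  take Writable:  [Writable BinaryStream object] + [Stream BinaryStream Pipe XMLMixin YAMLMixin TextStream object] + [YAMLMixin object] + [Stream YAMLMixin]
  take Stream:  [BinaryStream object] + [Stream BinaryStream Pipe XMLMixin YAMLMixin TextStream object] + [YAMLMixin object] + [Stream YAMLMixin]
  take BinaryStream:  [BinaryStream object] + [BinaryStream Pipe XMLMixin YAMLMixin TextStream object] + [YAMLMixin object] + [YAMLMixin]
  take Pipe:  [object] + [Pipe XMLMixin YAMLMixin TextStream object] + [YAMLMixin object] + [YAMLMixin]
  take XMLMixin:  [object] + [XMLMixin YAMLMixin TextStream object] + [YAMLMixin object] + [YAMLMixin]
  take YAMLMixin:  [object] + [YAMLMixin TextStream object] + [YAMLMixin object] + [YAMLMixin]
  take TextStream:  [object] + [TextStream object] + [object]
  take object:  [object] + [object] + [object]
MRO: Buffered BaseModel Cacheable Writable Stream BinaryStream Pipe XMLMixin YAMLMixin TextStream object
process is defined in: BinaryStream, Cacheable, TextStream. First along the MRO is Cacheable.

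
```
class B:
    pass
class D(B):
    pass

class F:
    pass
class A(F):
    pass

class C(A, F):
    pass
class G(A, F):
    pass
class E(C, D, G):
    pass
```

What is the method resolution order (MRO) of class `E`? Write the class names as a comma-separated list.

L[E] = E + merge(L[C], L[D], L[G], [C D G])
  take C:  [C A F object] + [D B object] + [G A F object] + [C D G]
  take D:  [A F object] + [D B object] + [G A F object] + [D G]
  take B:  [A F object] + [B object] + [G A F object] + [G]
  take G:  [A F object] + [object] + [G A F object] + [G]
  take A:  [A F object] + [object] + [A F object]
  take F:  [F object] + [object] + [F object]
  take object:  [object] + [object] + [object]

E, C, D, B, G, A, F, object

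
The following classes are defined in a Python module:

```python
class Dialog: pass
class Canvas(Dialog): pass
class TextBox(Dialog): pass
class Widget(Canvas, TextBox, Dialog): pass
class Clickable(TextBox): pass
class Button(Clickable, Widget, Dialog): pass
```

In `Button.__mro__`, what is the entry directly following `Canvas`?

TextBox

L[Button] = Button + merge(L[Clickable], L[Widget], L[Dialog], [Clickable Widget Dialog])
  take Clickable:  [Clickable TextBox Dialog object] + [Widget Canvas TextBox Dialog object] + [Dialog object] + [Clickable Widget Dialog]
  take Widget:  [TextBox Dialog object] + [Widget Canvas TextBox Dialog object] + [Dialog object] + [Widget Dialog]
  take Canvas:  [TextBox Dialog object] + [Canvas TextBox Dialog object] + [Dialog object] + [Dialog]
  take TextBox:  [TextBox Dialog object] + [TextBox Dialog object] + [Dialog object] + [Dialog]
  take Dialog:  [Dialog object] + [Dialog object] + [Dialog object] + [Dialog]
  take object:  [object] + [object] + [object]
MRO: Button Clickable Widget Canvas TextBox Dialog object
Canvas is at position 3; next is TextBox.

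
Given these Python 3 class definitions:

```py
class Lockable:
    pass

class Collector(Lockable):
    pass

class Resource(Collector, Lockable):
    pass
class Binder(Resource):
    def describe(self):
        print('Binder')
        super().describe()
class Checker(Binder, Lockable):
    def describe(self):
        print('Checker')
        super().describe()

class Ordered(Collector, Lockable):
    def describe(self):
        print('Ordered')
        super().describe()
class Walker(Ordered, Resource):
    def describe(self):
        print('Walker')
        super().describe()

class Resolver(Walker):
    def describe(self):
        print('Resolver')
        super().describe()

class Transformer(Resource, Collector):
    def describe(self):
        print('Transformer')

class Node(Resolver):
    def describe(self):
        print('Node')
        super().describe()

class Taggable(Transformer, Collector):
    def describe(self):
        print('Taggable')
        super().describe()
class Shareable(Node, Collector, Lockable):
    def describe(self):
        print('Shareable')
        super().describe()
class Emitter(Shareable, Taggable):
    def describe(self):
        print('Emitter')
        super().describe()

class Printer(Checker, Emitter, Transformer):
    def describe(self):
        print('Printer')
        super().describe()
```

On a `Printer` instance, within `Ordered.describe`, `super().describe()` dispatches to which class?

L[Printer] = Printer + merge(L[Checker], L[Emitter], L[Transformer], [Checker Emitter Transformer])
  take Checker:  [Checker Binder Resource Collector Lockable object] + [Emitter Shareable Node Resolver Walker Ordered Taggable Transformer Resource Collector Lockable object] + [Transformer Resource Collector Lockable object] + [Checker Emitter Transformer]
  take Binder:  [Binder Resource Collector Lockable object] + [Emitter Shareable Node Resolver Walker Ordered Taggable Transformer Resource Collector Lockable object] + [Transformer Resource Collector Lockable object] + [Emitter Transformer]
  take Emitter:  [Resource Collector Lockable object] + [Emitter Shareable Node Resolver Walker Ordered Taggable Transformer Resource Collector Lockable object] + [Transformer Resource Collector Lockable object] + [Emitter Transformer]
  take Shareable:  [Resource Collector Lockable object] + [Shareable Node Resolver Walker Ordered Taggable Transformer Resource Collector Lockable object] + [Transformer Resource Collector Lockable object] + [Transformer]
  take Node:  [Resource Collector Lockable object] + [Node Resolver Walker Ordered Taggable Transformer Resource Collector Lockable object] + [Transformer Resource Collector Lockable object] + [Transformer]
  take Resolver:  [Resource Collector Lockable object] + [Resolver Walker Ordered Taggable Transformer Resource Collector Lockable object] + [Transformer Resource Collector Lockable object] + [Transformer]
  take Walker:  [Resource Collector Lockable object] + [Walker Ordered Taggable Transformer Resource Collector Lockable object] + [Transformer Resource Collector Lockable object] + [Transformer]
  take Ordered:  [Resource Collector Lockable object] + [Ordered Taggable Transformer Resource Collector Lockable object] + [Transformer Resource Collector Lockable object] + [Transformer]
  take Taggable:  [Resource Collector Lockable object] + [Taggable Transformer Resource Collector Lockable object] + [Transformer Resource Collector Lockable object] + [Transformer]
  take Transformer:  [Resource Collector Lockable object] + [Transformer Resource Collector Lockable object] + [Transformer Resource Collector Lockable object] + [Transformer]
  take Resource:  [Resource Collector Lockable object] + [Resource Collector Lockable object] + [Resource Collector Lockable object]
  take Collector:  [Collector Lockable object] + [Collector Lockable object] + [Collector Lockable object]
  take Lockable:  [Lockable object] + [Lockable object] + [Lockable object]
  take object:  [object] + [object] + [object]
MRO: Printer Checker Binder Emitter Shareable Node Resolver Walker Ordered Taggable Transformer Resource Collector Lockable object
super() in Ordered.describe on a Printer instance goes to the class after Ordered in Printer's MRO: Taggable.

Taggable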